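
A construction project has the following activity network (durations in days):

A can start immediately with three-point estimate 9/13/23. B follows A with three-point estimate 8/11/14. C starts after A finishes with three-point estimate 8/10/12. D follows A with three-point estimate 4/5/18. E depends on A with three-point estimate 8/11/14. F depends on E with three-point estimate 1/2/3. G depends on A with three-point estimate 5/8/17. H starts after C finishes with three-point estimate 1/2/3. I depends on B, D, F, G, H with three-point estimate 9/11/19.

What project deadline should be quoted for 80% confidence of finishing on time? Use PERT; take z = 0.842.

te_A = (9 + 4·13 + 23)/6 = 84/6 = 14; σ²_A = ((23−9)/6)² = 5.444
te_B = (8 + 4·11 + 14)/6 = 66/6 = 11; σ²_B = ((14−8)/6)² = 1.000
te_C = (8 + 4·10 + 12)/6 = 60/6 = 10; σ²_C = ((12−8)/6)² = 0.444
te_D = (4 + 4·5 + 18)/6 = 42/6 = 7; σ²_D = ((18−4)/6)² = 5.444
te_E = (8 + 4·11 + 14)/6 = 66/6 = 11; σ²_E = ((14−8)/6)² = 1.000
te_F = (1 + 4·2 + 3)/6 = 12/6 = 2; σ²_F = ((3−1)/6)² = 0.111
te_G = (5 + 4·8 + 17)/6 = 54/6 = 9; σ²_G = ((17−5)/6)² = 4.000
te_H = (1 + 4·2 + 3)/6 = 12/6 = 2; σ²_H = ((3−1)/6)² = 0.111
te_I = (9 + 4·11 + 19)/6 = 72/6 = 12; σ²_I = ((19−9)/6)² = 2.778

Forward pass:
ES_A = 0; EF_A = 14
ES_B = 14; EF_B = 14+11 = 25
ES_C = 14; EF_C = 14+10 = 24
ES_D = 14; EF_D = 14+7 = 21
ES_E = 14; EF_E = 14+11 = 25
ES_F = 25; EF_F = 25+2 = 27
ES_G = 14; EF_G = 14+9 = 23
ES_H = 24; EF_H = 24+2 = 26
ES_I = max(EF_B=25, EF_D=21, EF_F=27, EF_G=23, EF_H=26) = 27; EF_I = 27+12 = 39
Expected project duration μ = 39 days. Critical path: A → E → F → I.

Variance along critical path = 5.444 + 1.000 + 0.111 + 2.778 = 9.333; σ = 3.055 days.
D = μ + z·σ = 39 + 0.842·3.055 = 41.6 days

41.6 days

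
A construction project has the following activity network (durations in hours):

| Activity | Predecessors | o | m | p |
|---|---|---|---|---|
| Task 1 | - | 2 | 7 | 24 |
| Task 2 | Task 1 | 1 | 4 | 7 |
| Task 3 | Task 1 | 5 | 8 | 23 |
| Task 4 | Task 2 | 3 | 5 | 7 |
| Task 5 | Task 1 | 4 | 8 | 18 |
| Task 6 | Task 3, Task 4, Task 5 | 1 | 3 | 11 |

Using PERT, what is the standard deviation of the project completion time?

5.02 hours

te_Task 1 = (2 + 4·7 + 24)/6 = 54/6 = 9; σ²_Task 1 = ((24−2)/6)² = 13.444
te_Task 2 = (1 + 4·4 + 7)/6 = 24/6 = 4; σ²_Task 2 = ((7−1)/6)² = 1.000
te_Task 3 = (5 + 4·8 + 23)/6 = 60/6 = 10; σ²_Task 3 = ((23−5)/6)² = 9.000
te_Task 4 = (3 + 4·5 + 7)/6 = 30/6 = 5; σ²_Task 4 = ((7−3)/6)² = 0.444
te_Task 5 = (4 + 4·8 + 18)/6 = 54/6 = 9; σ²_Task 5 = ((18−4)/6)² = 5.444
te_Task 6 = (1 + 4·3 + 11)/6 = 24/6 = 4; σ²_Task 6 = ((11−1)/6)² = 2.778

Forward pass:
ES_Task 1 = 0; EF_Task 1 = 9
ES_Task 2 = 9; EF_Task 2 = 9+4 = 13
ES_Task 3 = 9; EF_Task 3 = 9+10 = 19
ES_Task 4 = 13; EF_Task 4 = 13+5 = 18
ES_Task 5 = 9; EF_Task 5 = 9+9 = 18
ES_Task 6 = max(EF_Task 3=19, EF_Task 4=18, EF_Task 5=18) = 19; EF_Task 6 = 19+4 = 23
Expected project duration μ = 23 hours. Critical path: Task 1 → Task 3 → Task 6.

Variance along critical path = 13.444 + 9.000 + 2.778 = 25.222
σ = √25.222 = 5.022 hours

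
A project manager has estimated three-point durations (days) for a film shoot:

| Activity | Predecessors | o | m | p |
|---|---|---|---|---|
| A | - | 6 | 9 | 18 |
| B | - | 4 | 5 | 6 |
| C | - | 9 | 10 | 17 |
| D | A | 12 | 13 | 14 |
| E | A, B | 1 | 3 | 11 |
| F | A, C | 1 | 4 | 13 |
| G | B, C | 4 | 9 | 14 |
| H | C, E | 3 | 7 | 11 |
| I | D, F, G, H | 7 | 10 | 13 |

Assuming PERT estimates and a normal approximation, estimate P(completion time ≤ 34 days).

0.671

te_A = (6 + 4·9 + 18)/6 = 60/6 = 10; σ²_A = ((18−6)/6)² = 4.000
te_B = (4 + 4·5 + 6)/6 = 30/6 = 5; σ²_B = ((6−4)/6)² = 0.111
te_C = (9 + 4·10 + 17)/6 = 66/6 = 11; σ²_C = ((17−9)/6)² = 1.778
te_D = (12 + 4·13 + 14)/6 = 78/6 = 13; σ²_D = ((14−12)/6)² = 0.111
te_E = (1 + 4·3 + 11)/6 = 24/6 = 4; σ²_E = ((11−1)/6)² = 2.778
te_F = (1 + 4·4 + 13)/6 = 30/6 = 5; σ²_F = ((13−1)/6)² = 4.000
te_G = (4 + 4·9 + 14)/6 = 54/6 = 9; σ²_G = ((14−4)/6)² = 2.778
te_H = (3 + 4·7 + 11)/6 = 42/6 = 7; σ²_H = ((11−3)/6)² = 1.778
te_I = (7 + 4·10 + 13)/6 = 60/6 = 10; σ²_I = ((13−7)/6)² = 1.000

Forward pass:
ES_A = 0; EF_A = 10
ES_B = 0; EF_B = 5
ES_C = 0; EF_C = 11
ES_D = 10; EF_D = 10+13 = 23
ES_E = max(EF_A=10, EF_B=5) = 10; EF_E = 10+4 = 14
ES_F = max(EF_A=10, EF_C=11) = 11; EF_F = 11+5 = 16
ES_G = max(EF_B=5, EF_C=11) = 11; EF_G = 11+9 = 20
ES_H = max(EF_C=11, EF_E=14) = 14; EF_H = 14+7 = 21
ES_I = max(EF_D=23, EF_F=16, EF_G=20, EF_H=21) = 23; EF_I = 23+10 = 33
Expected project duration μ = 33 days. Critical path: A → D → I.

Variance along critical path = 4.000 + 0.111 + 1.000 = 5.111; σ = √5.111 = 2.261 days.
Z = (34 − 33) / 2.261 = 0.442
P(T ≤ 34) = Φ(0.442) ≈ 0.671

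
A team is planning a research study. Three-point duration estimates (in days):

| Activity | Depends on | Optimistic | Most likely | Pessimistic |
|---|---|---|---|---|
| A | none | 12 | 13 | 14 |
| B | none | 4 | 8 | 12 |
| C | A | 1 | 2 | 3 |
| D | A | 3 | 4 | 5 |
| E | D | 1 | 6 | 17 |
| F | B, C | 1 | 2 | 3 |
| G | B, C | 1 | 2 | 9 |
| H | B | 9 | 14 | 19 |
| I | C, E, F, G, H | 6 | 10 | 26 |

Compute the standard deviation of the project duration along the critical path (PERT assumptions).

te_A = (12 + 4·13 + 14)/6 = 78/6 = 13; σ²_A = ((14−12)/6)² = 0.111
te_B = (4 + 4·8 + 12)/6 = 48/6 = 8; σ²_B = ((12−4)/6)² = 1.778
te_C = (1 + 4·2 + 3)/6 = 12/6 = 2; σ²_C = ((3−1)/6)² = 0.111
te_D = (3 + 4·4 + 5)/6 = 24/6 = 4; σ²_D = ((5−3)/6)² = 0.111
te_E = (1 + 4·6 + 17)/6 = 42/6 = 7; σ²_E = ((17−1)/6)² = 7.111
te_F = (1 + 4·2 + 3)/6 = 12/6 = 2; σ²_F = ((3−1)/6)² = 0.111
te_G = (1 + 4·2 + 9)/6 = 18/6 = 3; σ²_G = ((9−1)/6)² = 1.778
te_H = (9 + 4·14 + 19)/6 = 84/6 = 14; σ²_H = ((19−9)/6)² = 2.778
te_I = (6 + 4·10 + 26)/6 = 72/6 = 12; σ²_I = ((26−6)/6)² = 11.111

Forward pass:
ES_A = 0; EF_A = 13
ES_B = 0; EF_B = 8
ES_C = 13; EF_C = 13+2 = 15
ES_D = 13; EF_D = 13+4 = 17
ES_E = 17; EF_E = 17+7 = 24
ES_F = max(EF_B=8, EF_C=15) = 15; EF_F = 15+2 = 17
ES_G = max(EF_B=8, EF_C=15) = 15; EF_G = 15+3 = 18
ES_H = 8; EF_H = 8+14 = 22
ES_I = max(EF_C=15, EF_E=24, EF_F=17, EF_G=18, EF_H=22) = 24; EF_I = 24+12 = 36
Expected project duration μ = 36 days. Critical path: A → D → E → I.

Variance along critical path = 0.111 + 0.111 + 7.111 + 11.111 = 18.444
σ = √18.444 = 4.295 days

4.29 days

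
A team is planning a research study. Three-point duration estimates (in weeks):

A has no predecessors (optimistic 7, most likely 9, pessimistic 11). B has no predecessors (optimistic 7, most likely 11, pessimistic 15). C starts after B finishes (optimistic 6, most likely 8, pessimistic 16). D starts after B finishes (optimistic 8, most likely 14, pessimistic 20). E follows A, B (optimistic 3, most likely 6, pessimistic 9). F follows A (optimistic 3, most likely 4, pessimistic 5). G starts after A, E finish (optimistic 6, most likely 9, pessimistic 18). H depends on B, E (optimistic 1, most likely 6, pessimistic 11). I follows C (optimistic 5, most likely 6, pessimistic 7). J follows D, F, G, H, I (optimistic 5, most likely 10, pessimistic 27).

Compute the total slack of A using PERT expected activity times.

te_A = (7 + 4·9 + 11)/6 = 54/6 = 9
te_B = (7 + 4·11 + 15)/6 = 66/6 = 11
te_C = (6 + 4·8 + 16)/6 = 54/6 = 9
te_D = (8 + 4·14 + 20)/6 = 84/6 = 14
te_E = (3 + 4·6 + 9)/6 = 36/6 = 6
te_F = (3 + 4·4 + 5)/6 = 24/6 = 4
te_G = (6 + 4·9 + 18)/6 = 60/6 = 10
te_H = (1 + 4·6 + 11)/6 = 36/6 = 6
te_I = (5 + 4·6 + 7)/6 = 36/6 = 6
te_J = (5 + 4·10 + 27)/6 = 72/6 = 12

Forward pass:
ES_A = 0; EF_A = 9
ES_B = 0; EF_B = 11
ES_C = 11; EF_C = 11+9 = 20
ES_D = 11; EF_D = 11+14 = 25
ES_E = max(EF_A=9, EF_B=11) = 11; EF_E = 11+6 = 17
ES_F = 9; EF_F = 9+4 = 13
ES_G = max(EF_A=9, EF_E=17) = 17; EF_G = 17+10 = 27
ES_H = max(EF_B=11, EF_E=17) = 17; EF_H = 17+6 = 23
ES_I = 20; EF_I = 20+6 = 26
ES_J = max(EF_D=25, EF_F=13, EF_G=27, EF_H=23, EF_I=26) = 27; EF_J = 27+12 = 39
Expected project duration μ = 39 weeks. Critical path: B → E → G → J.

Backward pass:
LF_J = 39; LS_J = 39−12 = 27
LF_I = LS_J = 27; LS_I = 27−6 = 21
LF_H = LS_J = 27; LS_H = 27−6 = 21
LF_G = LS_J = 27; LS_G = 27−10 = 17
LF_F = LS_J = 27; LS_F = 27−4 = 23
LF_E = min(LS_G=17, LS_H=21) = 17; LS_E = 17−6 = 11
LF_D = LS_J = 27; LS_D = 27−14 = 13
LF_C = LS_I = 21; LS_C = 21−9 = 12
LF_B = min(LS_C=12, LS_D=13, LS_E=11, LS_H=21) = 11; LS_B = 11−11 = 0
LF_A = min(LS_E=11, LS_F=23, LS_G=17) = 11; LS_A = 11−9 = 2
Slack_A = LS_A − ES_A = 2 − 0 = 2

2 weeks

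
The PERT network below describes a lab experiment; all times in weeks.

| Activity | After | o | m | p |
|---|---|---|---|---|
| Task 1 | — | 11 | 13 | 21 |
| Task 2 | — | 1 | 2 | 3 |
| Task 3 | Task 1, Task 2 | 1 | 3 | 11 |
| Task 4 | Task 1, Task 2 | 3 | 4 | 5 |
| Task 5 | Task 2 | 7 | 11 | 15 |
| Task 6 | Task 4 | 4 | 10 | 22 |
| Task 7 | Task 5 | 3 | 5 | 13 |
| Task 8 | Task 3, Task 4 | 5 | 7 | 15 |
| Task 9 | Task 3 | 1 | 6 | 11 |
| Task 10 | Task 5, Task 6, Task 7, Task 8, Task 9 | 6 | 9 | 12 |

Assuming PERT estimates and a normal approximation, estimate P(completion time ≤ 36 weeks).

te_Task 1 = (11 + 4·13 + 21)/6 = 84/6 = 14; σ²_Task 1 = ((21−11)/6)² = 2.778
te_Task 2 = (1 + 4·2 + 3)/6 = 12/6 = 2; σ²_Task 2 = ((3−1)/6)² = 0.111
te_Task 3 = (1 + 4·3 + 11)/6 = 24/6 = 4; σ²_Task 3 = ((11−1)/6)² = 2.778
te_Task 4 = (3 + 4·4 + 5)/6 = 24/6 = 4; σ²_Task 4 = ((5−3)/6)² = 0.111
te_Task 5 = (7 + 4·11 + 15)/6 = 66/6 = 11; σ²_Task 5 = ((15−7)/6)² = 1.778
te_Task 6 = (4 + 4·10 + 22)/6 = 66/6 = 11; σ²_Task 6 = ((22−4)/6)² = 9.000
te_Task 7 = (3 + 4·5 + 13)/6 = 36/6 = 6; σ²_Task 7 = ((13−3)/6)² = 2.778
te_Task 8 = (5 + 4·7 + 15)/6 = 48/6 = 8; σ²_Task 8 = ((15−5)/6)² = 2.778
te_Task 9 = (1 + 4·6 + 11)/6 = 36/6 = 6; σ²_Task 9 = ((11−1)/6)² = 2.778
te_Task 10 = (6 + 4·9 + 12)/6 = 54/6 = 9; σ²_Task 10 = ((12−6)/6)² = 1.000

Forward pass:
ES_Task 1 = 0; EF_Task 1 = 14
ES_Task 2 = 0; EF_Task 2 = 2
ES_Task 3 = max(EF_Task 1=14, EF_Task 2=2) = 14; EF_Task 3 = 14+4 = 18
ES_Task 4 = max(EF_Task 1=14, EF_Task 2=2) = 14; EF_Task 4 = 14+4 = 18
ES_Task 5 = 2; EF_Task 5 = 2+11 = 13
ES_Task 6 = 18; EF_Task 6 = 18+11 = 29
ES_Task 7 = 13; EF_Task 7 = 13+6 = 19
ES_Task 8 = max(EF_Task 3=18, EF_Task 4=18) = 18; EF_Task 8 = 18+8 = 26
ES_Task 9 = 18; EF_Task 9 = 18+6 = 24
ES_Task 10 = max(EF_Task 5=13, EF_Task 6=29, EF_Task 7=19, EF_Task 8=26, EF_Task 9=24) = 29; EF_Task 10 = 29+9 = 38
Expected project duration μ = 38 weeks. Critical path: Task 1 → Task 4 → Task 6 → Task 10.

Variance along critical path = 2.778 + 0.111 + 9.000 + 1.000 = 12.889; σ = √12.889 = 3.590 weeks.
Z = (36 − 38) / 3.590 = -0.557
P(T ≤ 36) = Φ(-0.557) ≈ 0.289

0.289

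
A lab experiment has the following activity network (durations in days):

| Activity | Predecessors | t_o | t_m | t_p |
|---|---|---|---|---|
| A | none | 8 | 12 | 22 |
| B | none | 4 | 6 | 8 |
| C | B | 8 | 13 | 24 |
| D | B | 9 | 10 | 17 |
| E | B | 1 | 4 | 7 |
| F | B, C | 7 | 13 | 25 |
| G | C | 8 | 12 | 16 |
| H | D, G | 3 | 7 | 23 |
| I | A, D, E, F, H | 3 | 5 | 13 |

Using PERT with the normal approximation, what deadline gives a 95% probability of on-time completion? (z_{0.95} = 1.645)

te_A = (8 + 4·12 + 22)/6 = 78/6 = 13; σ²_A = ((22−8)/6)² = 5.444
te_B = (4 + 4·6 + 8)/6 = 36/6 = 6; σ²_B = ((8−4)/6)² = 0.444
te_C = (8 + 4·13 + 24)/6 = 84/6 = 14; σ²_C = ((24−8)/6)² = 7.111
te_D = (9 + 4·10 + 17)/6 = 66/6 = 11; σ²_D = ((17−9)/6)² = 1.778
te_E = (1 + 4·4 + 7)/6 = 24/6 = 4; σ²_E = ((7−1)/6)² = 1.000
te_F = (7 + 4·13 + 25)/6 = 84/6 = 14; σ²_F = ((25−7)/6)² = 9.000
te_G = (8 + 4·12 + 16)/6 = 72/6 = 12; σ²_G = ((16−8)/6)² = 1.778
te_H = (3 + 4·7 + 23)/6 = 54/6 = 9; σ²_H = ((23−3)/6)² = 11.111
te_I = (3 + 4·5 + 13)/6 = 36/6 = 6; σ²_I = ((13−3)/6)² = 2.778

Forward pass:
ES_A = 0; EF_A = 13
ES_B = 0; EF_B = 6
ES_C = 6; EF_C = 6+14 = 20
ES_D = 6; EF_D = 6+11 = 17
ES_E = 6; EF_E = 6+4 = 10
ES_F = max(EF_B=6, EF_C=20) = 20; EF_F = 20+14 = 34
ES_G = 20; EF_G = 20+12 = 32
ES_H = max(EF_D=17, EF_G=32) = 32; EF_H = 32+9 = 41
ES_I = max(EF_A=13, EF_D=17, EF_E=10, EF_F=34, EF_H=41) = 41; EF_I = 41+6 = 47
Expected project duration μ = 47 days. Critical path: B → C → G → H → I.

Variance along critical path = 0.444 + 7.111 + 1.778 + 11.111 + 2.778 = 23.222; σ = 4.819 days.
D = μ + z·σ = 47 + 1.645·4.819 = 54.9 days

54.9 days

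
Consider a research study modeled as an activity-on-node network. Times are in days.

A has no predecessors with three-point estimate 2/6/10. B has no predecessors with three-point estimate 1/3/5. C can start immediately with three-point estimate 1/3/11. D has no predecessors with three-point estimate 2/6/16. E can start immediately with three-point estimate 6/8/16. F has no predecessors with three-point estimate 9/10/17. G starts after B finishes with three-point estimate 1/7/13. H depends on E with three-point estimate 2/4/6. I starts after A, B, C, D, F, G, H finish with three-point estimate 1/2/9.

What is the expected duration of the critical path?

te_A = (2 + 4·6 + 10)/6 = 36/6 = 6
te_B = (1 + 4·3 + 5)/6 = 18/6 = 3
te_C = (1 + 4·3 + 11)/6 = 24/6 = 4
te_D = (2 + 4·6 + 16)/6 = 42/6 = 7
te_E = (6 + 4·8 + 16)/6 = 54/6 = 9
te_F = (9 + 4·10 + 17)/6 = 66/6 = 11
te_G = (1 + 4·7 + 13)/6 = 42/6 = 7
te_H = (2 + 4·4 + 6)/6 = 24/6 = 4
te_I = (1 + 4·2 + 9)/6 = 18/6 = 3

Forward pass:
ES_A = 0; EF_A = 6
ES_B = 0; EF_B = 3
ES_C = 0; EF_C = 4
ES_D = 0; EF_D = 7
ES_E = 0; EF_E = 9
ES_F = 0; EF_F = 11
ES_G = 3; EF_G = 3+7 = 10
ES_H = 9; EF_H = 9+4 = 13
ES_I = max(EF_A=6, EF_B=3, EF_C=4, EF_D=7, EF_F=11, EF_G=10, EF_H=13) = 13; EF_I = 13+3 = 16
Expected project duration μ = 16 days. Critical path: E → H → I.

16 days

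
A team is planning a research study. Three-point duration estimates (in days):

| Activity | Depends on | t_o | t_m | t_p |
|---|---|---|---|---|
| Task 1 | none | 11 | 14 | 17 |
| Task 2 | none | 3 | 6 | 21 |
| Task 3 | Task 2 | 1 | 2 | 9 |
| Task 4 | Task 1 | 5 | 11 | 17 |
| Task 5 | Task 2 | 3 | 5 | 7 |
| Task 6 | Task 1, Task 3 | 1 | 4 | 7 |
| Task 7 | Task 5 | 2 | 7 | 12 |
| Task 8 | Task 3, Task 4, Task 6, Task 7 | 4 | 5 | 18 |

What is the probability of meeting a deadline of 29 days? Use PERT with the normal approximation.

0.177

te_Task 1 = (11 + 4·14 + 17)/6 = 84/6 = 14; σ²_Task 1 = ((17−11)/6)² = 1.000
te_Task 2 = (3 + 4·6 + 21)/6 = 48/6 = 8; σ²_Task 2 = ((21−3)/6)² = 9.000
te_Task 3 = (1 + 4·2 + 9)/6 = 18/6 = 3; σ²_Task 3 = ((9−1)/6)² = 1.778
te_Task 4 = (5 + 4·11 + 17)/6 = 66/6 = 11; σ²_Task 4 = ((17−5)/6)² = 4.000
te_Task 5 = (3 + 4·5 + 7)/6 = 30/6 = 5; σ²_Task 5 = ((7−3)/6)² = 0.444
te_Task 6 = (1 + 4·4 + 7)/6 = 24/6 = 4; σ²_Task 6 = ((7−1)/6)² = 1.000
te_Task 7 = (2 + 4·7 + 12)/6 = 42/6 = 7; σ²_Task 7 = ((12−2)/6)² = 2.778
te_Task 8 = (4 + 4·5 + 18)/6 = 42/6 = 7; σ²_Task 8 = ((18−4)/6)² = 5.444

Forward pass:
ES_Task 1 = 0; EF_Task 1 = 14
ES_Task 2 = 0; EF_Task 2 = 8
ES_Task 3 = 8; EF_Task 3 = 8+3 = 11
ES_Task 4 = 14; EF_Task 4 = 14+11 = 25
ES_Task 5 = 8; EF_Task 5 = 8+5 = 13
ES_Task 6 = max(EF_Task 1=14, EF_Task 3=11) = 14; EF_Task 6 = 14+4 = 18
ES_Task 7 = 13; EF_Task 7 = 13+7 = 20
ES_Task 8 = max(EF_Task 3=11, EF_Task 4=25, EF_Task 6=18, EF_Task 7=20) = 25; EF_Task 8 = 25+7 = 32
Expected project duration μ = 32 days. Critical path: Task 1 → Task 4 → Task 8.

Variance along critical path = 1.000 + 4.000 + 5.444 = 10.444; σ = √10.444 = 3.232 days.
Z = (29 − 32) / 3.232 = -0.928
P(T ≤ 29) = Φ(-0.928) ≈ 0.177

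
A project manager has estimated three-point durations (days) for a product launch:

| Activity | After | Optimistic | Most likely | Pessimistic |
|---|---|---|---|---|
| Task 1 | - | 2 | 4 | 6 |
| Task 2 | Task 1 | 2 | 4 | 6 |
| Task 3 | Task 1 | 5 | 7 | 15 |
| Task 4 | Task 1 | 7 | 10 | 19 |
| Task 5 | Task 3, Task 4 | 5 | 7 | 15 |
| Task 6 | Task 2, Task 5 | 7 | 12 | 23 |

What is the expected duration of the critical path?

te_Task 1 = (2 + 4·4 + 6)/6 = 24/6 = 4
te_Task 2 = (2 + 4·4 + 6)/6 = 24/6 = 4
te_Task 3 = (5 + 4·7 + 15)/6 = 48/6 = 8
te_Task 4 = (7 + 4·10 + 19)/6 = 66/6 = 11
te_Task 5 = (5 + 4·7 + 15)/6 = 48/6 = 8
te_Task 6 = (7 + 4·12 + 23)/6 = 78/6 = 13

Forward pass:
ES_Task 1 = 0; EF_Task 1 = 4
ES_Task 2 = 4; EF_Task 2 = 4+4 = 8
ES_Task 3 = 4; EF_Task 3 = 4+8 = 12
ES_Task 4 = 4; EF_Task 4 = 4+11 = 15
ES_Task 5 = max(EF_Task 3=12, EF_Task 4=15) = 15; EF_Task 5 = 15+8 = 23
ES_Task 6 = max(EF_Task 2=8, EF_Task 5=23) = 23; EF_Task 6 = 23+13 = 36
Expected project duration μ = 36 days. Critical path: Task 1 → Task 4 → Task 5 → Task 6.

36 days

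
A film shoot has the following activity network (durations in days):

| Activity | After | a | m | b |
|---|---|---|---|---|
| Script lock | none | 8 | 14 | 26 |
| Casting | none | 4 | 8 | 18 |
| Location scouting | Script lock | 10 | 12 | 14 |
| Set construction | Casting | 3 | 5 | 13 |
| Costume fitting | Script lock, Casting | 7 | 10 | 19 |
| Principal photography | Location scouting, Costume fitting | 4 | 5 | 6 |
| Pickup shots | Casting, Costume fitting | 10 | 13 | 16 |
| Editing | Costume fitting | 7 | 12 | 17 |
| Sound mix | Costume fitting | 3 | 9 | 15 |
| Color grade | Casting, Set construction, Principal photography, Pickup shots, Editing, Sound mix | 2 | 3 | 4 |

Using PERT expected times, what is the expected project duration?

te_Script lock = (8 + 4·14 + 26)/6 = 90/6 = 15
te_Casting = (4 + 4·8 + 18)/6 = 54/6 = 9
te_Location scouting = (10 + 4·12 + 14)/6 = 72/6 = 12
te_Set construction = (3 + 4·5 + 13)/6 = 36/6 = 6
te_Costume fitting = (7 + 4·10 + 19)/6 = 66/6 = 11
te_Principal photography = (4 + 4·5 + 6)/6 = 30/6 = 5
te_Pickup shots = (10 + 4·13 + 16)/6 = 78/6 = 13
te_Editing = (7 + 4·12 + 17)/6 = 72/6 = 12
te_Sound mix = (3 + 4·9 + 15)/6 = 54/6 = 9
te_Color grade = (2 + 4·3 + 4)/6 = 18/6 = 3

Forward pass:
ES_Script lock = 0; EF_Script lock = 15
ES_Casting = 0; EF_Casting = 9
ES_Location scouting = 15; EF_Location scouting = 15+12 = 27
ES_Set construction = 9; EF_Set construction = 9+6 = 15
ES_Costume fitting = max(EF_Script lock=15, EF_Casting=9) = 15; EF_Costume fitting = 15+11 = 26
ES_Principal photography = max(EF_Location scouting=27, EF_Costume fitting=26) = 27; EF_Principal photography = 27+5 = 32
ES_Pickup shots = max(EF_Casting=9, EF_Costume fitting=26) = 26; EF_Pickup shots = 26+13 = 39
ES_Editing = 26; EF_Editing = 26+12 = 38
ES_Sound mix = 26; EF_Sound mix = 26+9 = 35
ES_Color grade = max(EF_Casting=9, EF_Set construction=15, EF_Principal photography=32, EF_Pickup shots=39, EF_Editing=38, EF_Sound mix=35) = 39; EF_Color grade = 39+3 = 42
Expected project duration μ = 42 days. Critical path: Script lock → Costume fitting → Pickup shots → Color grade.

42 days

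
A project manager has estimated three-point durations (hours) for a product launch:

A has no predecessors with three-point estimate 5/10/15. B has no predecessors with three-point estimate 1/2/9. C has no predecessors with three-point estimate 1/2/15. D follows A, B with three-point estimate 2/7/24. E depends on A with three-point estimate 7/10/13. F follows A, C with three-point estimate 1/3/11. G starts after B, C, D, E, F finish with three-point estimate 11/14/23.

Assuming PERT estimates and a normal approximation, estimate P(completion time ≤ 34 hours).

te_A = (5 + 4·10 + 15)/6 = 60/6 = 10; σ²_A = ((15−5)/6)² = 2.778
te_B = (1 + 4·2 + 9)/6 = 18/6 = 3; σ²_B = ((9−1)/6)² = 1.778
te_C = (1 + 4·2 + 15)/6 = 24/6 = 4; σ²_C = ((15−1)/6)² = 5.444
te_D = (2 + 4·7 + 24)/6 = 54/6 = 9; σ²_D = ((24−2)/6)² = 13.444
te_E = (7 + 4·10 + 13)/6 = 60/6 = 10; σ²_E = ((13−7)/6)² = 1.000
te_F = (1 + 4·3 + 11)/6 = 24/6 = 4; σ²_F = ((11−1)/6)² = 2.778
te_G = (11 + 4·14 + 23)/6 = 90/6 = 15; σ²_G = ((23−11)/6)² = 4.000

Forward pass:
ES_A = 0; EF_A = 10
ES_B = 0; EF_B = 3
ES_C = 0; EF_C = 4
ES_D = max(EF_A=10, EF_B=3) = 10; EF_D = 10+9 = 19
ES_E = 10; EF_E = 10+10 = 20
ES_F = max(EF_A=10, EF_C=4) = 10; EF_F = 10+4 = 14
ES_G = max(EF_B=3, EF_C=4, EF_D=19, EF_E=20, EF_F=14) = 20; EF_G = 20+15 = 35
Expected project duration μ = 35 hours. Critical path: A → E → G.

Variance along critical path = 2.778 + 1.000 + 4.000 = 7.778; σ = √7.778 = 2.789 hours.
Z = (34 − 35) / 2.789 = -0.359
P(T ≤ 34) = Φ(-0.359) ≈ 0.360

0.360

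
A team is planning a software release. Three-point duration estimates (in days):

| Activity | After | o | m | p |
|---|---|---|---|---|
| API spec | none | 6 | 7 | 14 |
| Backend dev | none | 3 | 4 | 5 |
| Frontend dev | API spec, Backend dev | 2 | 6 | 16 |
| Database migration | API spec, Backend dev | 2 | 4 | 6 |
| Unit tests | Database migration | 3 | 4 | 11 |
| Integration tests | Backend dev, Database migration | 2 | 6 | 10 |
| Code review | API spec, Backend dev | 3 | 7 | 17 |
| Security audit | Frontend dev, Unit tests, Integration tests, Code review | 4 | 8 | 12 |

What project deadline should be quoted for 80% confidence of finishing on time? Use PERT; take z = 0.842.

te_API spec = (6 + 4·7 + 14)/6 = 48/6 = 8; σ²_API spec = ((14−6)/6)² = 1.778
te_Backend dev = (3 + 4·4 + 5)/6 = 24/6 = 4; σ²_Backend dev = ((5−3)/6)² = 0.111
te_Frontend dev = (2 + 4·6 + 16)/6 = 42/6 = 7; σ²_Frontend dev = ((16−2)/6)² = 5.444
te_Database migration = (2 + 4·4 + 6)/6 = 24/6 = 4; σ²_Database migration = ((6−2)/6)² = 0.444
te_Unit tests = (3 + 4·4 + 11)/6 = 30/6 = 5; σ²_Unit tests = ((11−3)/6)² = 1.778
te_Integration tests = (2 + 4·6 + 10)/6 = 36/6 = 6; σ²_Integration tests = ((10−2)/6)² = 1.778
te_Code review = (3 + 4·7 + 17)/6 = 48/6 = 8; σ²_Code review = ((17−3)/6)² = 5.444
te_Security audit = (4 + 4·8 + 12)/6 = 48/6 = 8; σ²_Security audit = ((12−4)/6)² = 1.778

Forward pass:
ES_API spec = 0; EF_API spec = 8
ES_Backend dev = 0; EF_Backend dev = 4
ES_Frontend dev = max(EF_API spec=8, EF_Backend dev=4) = 8; EF_Frontend dev = 8+7 = 15
ES_Database migration = max(EF_API spec=8, EF_Backend dev=4) = 8; EF_Database migration = 8+4 = 12
ES_Unit tests = 12; EF_Unit tests = 12+5 = 17
ES_Integration tests = max(EF_Backend dev=4, EF_Database migration=12) = 12; EF_Integration tests = 12+6 = 18
ES_Code review = max(EF_API spec=8, EF_Backend dev=4) = 8; EF_Code review = 8+8 = 16
ES_Security audit = max(EF_Frontend dev=15, EF_Unit tests=17, EF_Integration tests=18, EF_Code review=16) = 18; EF_Security audit = 18+8 = 26
Expected project duration μ = 26 days. Critical path: API spec → Database migration → Integration tests → Security audit.

Variance along critical path = 1.778 + 0.444 + 1.778 + 1.778 = 5.778; σ = 2.404 days.
D = μ + z·σ = 26 + 0.842·2.404 = 28.0 days

28.0 days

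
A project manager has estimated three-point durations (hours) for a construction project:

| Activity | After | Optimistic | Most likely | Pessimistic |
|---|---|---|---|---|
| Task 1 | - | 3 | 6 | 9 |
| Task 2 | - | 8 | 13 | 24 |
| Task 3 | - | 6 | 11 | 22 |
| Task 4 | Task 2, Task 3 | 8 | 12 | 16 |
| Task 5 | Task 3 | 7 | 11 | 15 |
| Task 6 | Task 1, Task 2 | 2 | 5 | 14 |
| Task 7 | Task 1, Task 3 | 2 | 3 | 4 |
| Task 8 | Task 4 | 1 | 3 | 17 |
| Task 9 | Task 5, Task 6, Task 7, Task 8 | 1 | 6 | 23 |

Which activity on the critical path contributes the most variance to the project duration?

te_Task 1 = (3 + 4·6 + 9)/6 = 36/6 = 6; σ²_Task 1 = ((9−3)/6)² = 1.000
te_Task 2 = (8 + 4·13 + 24)/6 = 84/6 = 14; σ²_Task 2 = ((24−8)/6)² = 7.111
te_Task 3 = (6 + 4·11 + 22)/6 = 72/6 = 12; σ²_Task 3 = ((22−6)/6)² = 7.111
te_Task 4 = (8 + 4·12 + 16)/6 = 72/6 = 12; σ²_Task 4 = ((16−8)/6)² = 1.778
te_Task 5 = (7 + 4·11 + 15)/6 = 66/6 = 11; σ²_Task 5 = ((15−7)/6)² = 1.778
te_Task 6 = (2 + 4·5 + 14)/6 = 36/6 = 6; σ²_Task 6 = ((14−2)/6)² = 4.000
te_Task 7 = (2 + 4·3 + 4)/6 = 18/6 = 3; σ²_Task 7 = ((4−2)/6)² = 0.111
te_Task 8 = (1 + 4·3 + 17)/6 = 30/6 = 5; σ²_Task 8 = ((17−1)/6)² = 7.111
te_Task 9 = (1 + 4·6 + 23)/6 = 48/6 = 8; σ²_Task 9 = ((23−1)/6)² = 13.444

Forward pass:
ES_Task 1 = 0; EF_Task 1 = 6
ES_Task 2 = 0; EF_Task 2 = 14
ES_Task 3 = 0; EF_Task 3 = 12
ES_Task 4 = max(EF_Task 2=14, EF_Task 3=12) = 14; EF_Task 4 = 14+12 = 26
ES_Task 5 = 12; EF_Task 5 = 12+11 = 23
ES_Task 6 = max(EF_Task 1=6, EF_Task 2=14) = 14; EF_Task 6 = 14+6 = 20
ES_Task 7 = max(EF_Task 1=6, EF_Task 3=12) = 12; EF_Task 7 = 12+3 = 15
ES_Task 8 = 26; EF_Task 8 = 26+5 = 31
ES_Task 9 = max(EF_Task 5=23, EF_Task 6=20, EF_Task 7=15, EF_Task 8=31) = 31; EF_Task 9 = 31+8 = 39
Expected project duration μ = 39 hours. Critical path: Task 2 → Task 4 → Task 8 → Task 9.

Variances on critical path: σ²_Task 2=7.111, σ²_Task 4=1.778, σ²_Task 8=7.111, σ²_Task 9=13.444.
Largest is σ²_Task 9 = 13.444.

Task 9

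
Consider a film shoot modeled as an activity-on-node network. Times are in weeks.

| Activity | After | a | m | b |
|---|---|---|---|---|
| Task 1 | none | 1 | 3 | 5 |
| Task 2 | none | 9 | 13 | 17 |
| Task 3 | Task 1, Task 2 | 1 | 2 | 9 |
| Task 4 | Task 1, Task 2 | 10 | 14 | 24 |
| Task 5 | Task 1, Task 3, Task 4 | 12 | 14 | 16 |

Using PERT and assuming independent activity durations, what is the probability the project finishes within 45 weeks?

te_Task 1 = (1 + 4·3 + 5)/6 = 18/6 = 3; σ²_Task 1 = ((5−1)/6)² = 0.444
te_Task 2 = (9 + 4·13 + 17)/6 = 78/6 = 13; σ²_Task 2 = ((17−9)/6)² = 1.778
te_Task 3 = (1 + 4·2 + 9)/6 = 18/6 = 3; σ²_Task 3 = ((9−1)/6)² = 1.778
te_Task 4 = (10 + 4·14 + 24)/6 = 90/6 = 15; σ²_Task 4 = ((24−10)/6)² = 5.444
te_Task 5 = (12 + 4·14 + 16)/6 = 84/6 = 14; σ²_Task 5 = ((16−12)/6)² = 0.444

Forward pass:
ES_Task 1 = 0; EF_Task 1 = 3
ES_Task 2 = 0; EF_Task 2 = 13
ES_Task 3 = max(EF_Task 1=3, EF_Task 2=13) = 13; EF_Task 3 = 13+3 = 16
ES_Task 4 = max(EF_Task 1=3, EF_Task 2=13) = 13; EF_Task 4 = 13+15 = 28
ES_Task 5 = max(EF_Task 1=3, EF_Task 3=16, EF_Task 4=28) = 28; EF_Task 5 = 28+14 = 42
Expected project duration μ = 42 weeks. Critical path: Task 2 → Task 4 → Task 5.

Variance along critical path = 1.778 + 5.444 + 0.444 = 7.667; σ = √7.667 = 2.769 weeks.
Z = (45 − 42) / 2.769 = 1.083
P(T ≤ 45) = Φ(1.083) ≈ 0.861

0.861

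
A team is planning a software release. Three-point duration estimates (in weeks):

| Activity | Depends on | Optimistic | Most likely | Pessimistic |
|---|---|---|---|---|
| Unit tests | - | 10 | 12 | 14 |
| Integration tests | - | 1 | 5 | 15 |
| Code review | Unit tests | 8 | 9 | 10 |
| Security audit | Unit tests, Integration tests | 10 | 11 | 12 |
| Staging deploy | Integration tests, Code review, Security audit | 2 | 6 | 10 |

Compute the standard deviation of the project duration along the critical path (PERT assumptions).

1.53 weeks

te_Unit tests = (10 + 4·12 + 14)/6 = 72/6 = 12; σ²_Unit tests = ((14−10)/6)² = 0.444
te_Integration tests = (1 + 4·5 + 15)/6 = 36/6 = 6; σ²_Integration tests = ((15−1)/6)² = 5.444
te_Code review = (8 + 4·9 + 10)/6 = 54/6 = 9; σ²_Code review = ((10−8)/6)² = 0.111
te_Security audit = (10 + 4·11 + 12)/6 = 66/6 = 11; σ²_Security audit = ((12−10)/6)² = 0.111
te_Staging deploy = (2 + 4·6 + 10)/6 = 36/6 = 6; σ²_Staging deploy = ((10−2)/6)² = 1.778

Forward pass:
ES_Unit tests = 0; EF_Unit tests = 12
ES_Integration tests = 0; EF_Integration tests = 6
ES_Code review = 12; EF_Code review = 12+9 = 21
ES_Security audit = max(EF_Unit tests=12, EF_Integration tests=6) = 12; EF_Security audit = 12+11 = 23
ES_Staging deploy = max(EF_Integration tests=6, EF_Code review=21, EF_Security audit=23) = 23; EF_Staging deploy = 23+6 = 29
Expected project duration μ = 29 weeks. Critical path: Unit tests → Security audit → Staging deploy.

Variance along critical path = 0.444 + 0.111 + 1.778 = 2.333
σ = √2.333 = 1.528 weeks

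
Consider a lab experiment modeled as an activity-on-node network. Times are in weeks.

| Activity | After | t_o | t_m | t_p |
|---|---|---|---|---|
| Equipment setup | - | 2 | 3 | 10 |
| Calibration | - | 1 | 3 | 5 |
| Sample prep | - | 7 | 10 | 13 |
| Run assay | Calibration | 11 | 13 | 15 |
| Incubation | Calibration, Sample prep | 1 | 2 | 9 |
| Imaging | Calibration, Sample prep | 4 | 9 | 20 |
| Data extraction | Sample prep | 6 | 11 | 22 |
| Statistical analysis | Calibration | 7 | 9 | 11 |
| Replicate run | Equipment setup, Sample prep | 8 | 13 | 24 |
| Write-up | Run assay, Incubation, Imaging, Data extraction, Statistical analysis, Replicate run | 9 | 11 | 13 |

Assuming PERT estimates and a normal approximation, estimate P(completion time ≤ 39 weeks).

te_Equipment setup = (2 + 4·3 + 10)/6 = 24/6 = 4; σ²_Equipment setup = ((10−2)/6)² = 1.778
te_Calibration = (1 + 4·3 + 5)/6 = 18/6 = 3; σ²_Calibration = ((5−1)/6)² = 0.444
te_Sample prep = (7 + 4·10 + 13)/6 = 60/6 = 10; σ²_Sample prep = ((13−7)/6)² = 1.000
te_Run assay = (11 + 4·13 + 15)/6 = 78/6 = 13; σ²_Run assay = ((15−11)/6)² = 0.444
te_Incubation = (1 + 4·2 + 9)/6 = 18/6 = 3; σ²_Incubation = ((9−1)/6)² = 1.778
te_Imaging = (4 + 4·9 + 20)/6 = 60/6 = 10; σ²_Imaging = ((20−4)/6)² = 7.111
te_Data extraction = (6 + 4·11 + 22)/6 = 72/6 = 12; σ²_Data extraction = ((22−6)/6)² = 7.111
te_Statistical analysis = (7 + 4·9 + 11)/6 = 54/6 = 9; σ²_Statistical analysis = ((11−7)/6)² = 0.444
te_Replicate run = (8 + 4·13 + 24)/6 = 84/6 = 14; σ²_Replicate run = ((24−8)/6)² = 7.111
te_Write-up = (9 + 4·11 + 13)/6 = 66/6 = 11; σ²_Write-up = ((13−9)/6)² = 0.444

Forward pass:
ES_Equipment setup = 0; EF_Equipment setup = 4
ES_Calibration = 0; EF_Calibration = 3
ES_Sample prep = 0; EF_Sample prep = 10
ES_Run assay = 3; EF_Run assay = 3+13 = 16
ES_Incubation = max(EF_Calibration=3, EF_Sample prep=10) = 10; EF_Incubation = 10+3 = 13
ES_Imaging = max(EF_Calibration=3, EF_Sample prep=10) = 10; EF_Imaging = 10+10 = 20
ES_Data extraction = 10; EF_Data extraction = 10+12 = 22
ES_Statistical analysis = 3; EF_Statistical analysis = 3+9 = 12
ES_Replicate run = max(EF_Equipment setup=4, EF_Sample prep=10) = 10; EF_Replicate run = 10+14 = 24
ES_Write-up = max(EF_Run assay=16, EF_Incubation=13, EF_Imaging=20, EF_Data extraction=22, EF_Statistical analysis=12, EF_Replicate run=24) = 24; EF_Write-up = 24+11 = 35
Expected project duration μ = 35 weeks. Critical path: Sample prep → Replicate run → Write-up.

Variance along critical path = 1.000 + 7.111 + 0.444 = 8.556; σ = √8.556 = 2.925 weeks.
Z = (39 − 35) / 2.925 = 1.368
P(T ≤ 39) = Φ(1.368) ≈ 0.914

0.914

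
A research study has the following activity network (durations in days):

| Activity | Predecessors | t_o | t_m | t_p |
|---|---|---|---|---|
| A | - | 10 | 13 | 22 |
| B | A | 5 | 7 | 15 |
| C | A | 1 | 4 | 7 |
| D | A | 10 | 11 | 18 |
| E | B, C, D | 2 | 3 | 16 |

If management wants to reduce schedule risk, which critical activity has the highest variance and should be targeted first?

te_A = (10 + 4·13 + 22)/6 = 84/6 = 14; σ²_A = ((22−10)/6)² = 4.000
te_B = (5 + 4·7 + 15)/6 = 48/6 = 8; σ²_B = ((15−5)/6)² = 2.778
te_C = (1 + 4·4 + 7)/6 = 24/6 = 4; σ²_C = ((7−1)/6)² = 1.000
te_D = (10 + 4·11 + 18)/6 = 72/6 = 12; σ²_D = ((18−10)/6)² = 1.778
te_E = (2 + 4·3 + 16)/6 = 30/6 = 5; σ²_E = ((16−2)/6)² = 5.444

Forward pass:
ES_A = 0; EF_A = 14
ES_B = 14; EF_B = 14+8 = 22
ES_C = 14; EF_C = 14+4 = 18
ES_D = 14; EF_D = 14+12 = 26
ES_E = max(EF_B=22, EF_C=18, EF_D=26) = 26; EF_E = 26+5 = 31
Expected project duration μ = 31 days. Critical path: A → D → E.

Variances on critical path: σ²_A=4.000, σ²_D=1.778, σ²_E=5.444.
Largest is σ²_E = 5.444.

E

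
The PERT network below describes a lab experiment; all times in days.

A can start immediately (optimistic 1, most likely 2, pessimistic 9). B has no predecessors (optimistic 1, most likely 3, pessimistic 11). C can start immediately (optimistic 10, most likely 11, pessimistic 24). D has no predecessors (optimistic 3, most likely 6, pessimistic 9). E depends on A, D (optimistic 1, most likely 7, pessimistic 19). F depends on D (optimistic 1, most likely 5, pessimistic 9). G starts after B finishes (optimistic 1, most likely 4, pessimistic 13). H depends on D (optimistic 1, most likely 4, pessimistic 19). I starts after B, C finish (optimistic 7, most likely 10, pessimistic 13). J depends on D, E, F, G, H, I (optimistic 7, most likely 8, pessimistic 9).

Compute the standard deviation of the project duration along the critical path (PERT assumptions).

2.56 days

te_A = (1 + 4·2 + 9)/6 = 18/6 = 3; σ²_A = ((9−1)/6)² = 1.778
te_B = (1 + 4·3 + 11)/6 = 24/6 = 4; σ²_B = ((11−1)/6)² = 2.778
te_C = (10 + 4·11 + 24)/6 = 78/6 = 13; σ²_C = ((24−10)/6)² = 5.444
te_D = (3 + 4·6 + 9)/6 = 36/6 = 6; σ²_D = ((9−3)/6)² = 1.000
te_E = (1 + 4·7 + 19)/6 = 48/6 = 8; σ²_E = ((19−1)/6)² = 9.000
te_F = (1 + 4·5 + 9)/6 = 30/6 = 5; σ²_F = ((9−1)/6)² = 1.778
te_G = (1 + 4·4 + 13)/6 = 30/6 = 5; σ²_G = ((13−1)/6)² = 4.000
te_H = (1 + 4·4 + 19)/6 = 36/6 = 6; σ²_H = ((19−1)/6)² = 9.000
te_I = (7 + 4·10 + 13)/6 = 60/6 = 10; σ²_I = ((13−7)/6)² = 1.000
te_J = (7 + 4·8 + 9)/6 = 48/6 = 8; σ²_J = ((9−7)/6)² = 0.111

Forward pass:
ES_A = 0; EF_A = 3
ES_B = 0; EF_B = 4
ES_C = 0; EF_C = 13
ES_D = 0; EF_D = 6
ES_E = max(EF_A=3, EF_D=6) = 6; EF_E = 6+8 = 14
ES_F = 6; EF_F = 6+5 = 11
ES_G = 4; EF_G = 4+5 = 9
ES_H = 6; EF_H = 6+6 = 12
ES_I = max(EF_B=4, EF_C=13) = 13; EF_I = 13+10 = 23
ES_J = max(EF_D=6, EF_E=14, EF_F=11, EF_G=9, EF_H=12, EF_I=23) = 23; EF_J = 23+8 = 31
Expected project duration μ = 31 days. Critical path: C → I → J.

Variance along critical path = 5.444 + 1.000 + 0.111 = 6.556
σ = √6.556 = 2.560 days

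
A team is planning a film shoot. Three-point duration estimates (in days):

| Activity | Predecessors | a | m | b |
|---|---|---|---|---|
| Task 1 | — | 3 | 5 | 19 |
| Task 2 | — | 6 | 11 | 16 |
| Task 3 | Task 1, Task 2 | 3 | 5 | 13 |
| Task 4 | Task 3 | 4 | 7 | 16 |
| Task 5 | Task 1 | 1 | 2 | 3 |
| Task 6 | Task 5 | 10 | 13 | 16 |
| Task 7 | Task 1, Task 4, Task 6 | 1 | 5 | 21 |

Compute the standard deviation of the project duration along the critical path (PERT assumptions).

4.55 days

te_Task 1 = (3 + 4·5 + 19)/6 = 42/6 = 7; σ²_Task 1 = ((19−3)/6)² = 7.111
te_Task 2 = (6 + 4·11 + 16)/6 = 66/6 = 11; σ²_Task 2 = ((16−6)/6)² = 2.778
te_Task 3 = (3 + 4·5 + 13)/6 = 36/6 = 6; σ²_Task 3 = ((13−3)/6)² = 2.778
te_Task 4 = (4 + 4·7 + 16)/6 = 48/6 = 8; σ²_Task 4 = ((16−4)/6)² = 4.000
te_Task 5 = (1 + 4·2 + 3)/6 = 12/6 = 2; σ²_Task 5 = ((3−1)/6)² = 0.111
te_Task 6 = (10 + 4·13 + 16)/6 = 78/6 = 13; σ²_Task 6 = ((16−10)/6)² = 1.000
te_Task 7 = (1 + 4·5 + 21)/6 = 42/6 = 7; σ²_Task 7 = ((21−1)/6)² = 11.111

Forward pass:
ES_Task 1 = 0; EF_Task 1 = 7
ES_Task 2 = 0; EF_Task 2 = 11
ES_Task 3 = max(EF_Task 1=7, EF_Task 2=11) = 11; EF_Task 3 = 11+6 = 17
ES_Task 4 = 17; EF_Task 4 = 17+8 = 25
ES_Task 5 = 7; EF_Task 5 = 7+2 = 9
ES_Task 6 = 9; EF_Task 6 = 9+13 = 22
ES_Task 7 = max(EF_Task 1=7, EF_Task 4=25, EF_Task 6=22) = 25; EF_Task 7 = 25+7 = 32
Expected project duration μ = 32 days. Critical path: Task 2 → Task 3 → Task 4 → Task 7.

Variance along critical path = 2.778 + 2.778 + 4.000 + 11.111 = 20.667
σ = √20.667 = 4.546 days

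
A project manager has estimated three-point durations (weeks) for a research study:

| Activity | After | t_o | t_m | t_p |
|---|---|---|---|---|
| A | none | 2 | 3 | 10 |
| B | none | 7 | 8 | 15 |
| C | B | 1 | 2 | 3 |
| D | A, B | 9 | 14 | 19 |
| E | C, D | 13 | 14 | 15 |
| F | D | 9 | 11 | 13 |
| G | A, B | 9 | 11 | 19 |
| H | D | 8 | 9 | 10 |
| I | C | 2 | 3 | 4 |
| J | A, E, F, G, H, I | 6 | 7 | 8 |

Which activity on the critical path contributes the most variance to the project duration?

te_A = (2 + 4·3 + 10)/6 = 24/6 = 4; σ²_A = ((10−2)/6)² = 1.778
te_B = (7 + 4·8 + 15)/6 = 54/6 = 9; σ²_B = ((15−7)/6)² = 1.778
te_C = (1 + 4·2 + 3)/6 = 12/6 = 2; σ²_C = ((3−1)/6)² = 0.111
te_D = (9 + 4·14 + 19)/6 = 84/6 = 14; σ²_D = ((19−9)/6)² = 2.778
te_E = (13 + 4·14 + 15)/6 = 84/6 = 14; σ²_E = ((15−13)/6)² = 0.111
te_F = (9 + 4·11 + 13)/6 = 66/6 = 11; σ²_F = ((13−9)/6)² = 0.444
te_G = (9 + 4·11 + 19)/6 = 72/6 = 12; σ²_G = ((19−9)/6)² = 2.778
te_H = (8 + 4·9 + 10)/6 = 54/6 = 9; σ²_H = ((10−8)/6)² = 0.111
te_I = (2 + 4·3 + 4)/6 = 18/6 = 3; σ²_I = ((4−2)/6)² = 0.111
te_J = (6 + 4·7 + 8)/6 = 42/6 = 7; σ²_J = ((8−6)/6)² = 0.111

Forward pass:
ES_A = 0; EF_A = 4
ES_B = 0; EF_B = 9
ES_C = 9; EF_C = 9+2 = 11
ES_D = max(EF_A=4, EF_B=9) = 9; EF_D = 9+14 = 23
ES_E = max(EF_C=11, EF_D=23) = 23; EF_E = 23+14 = 37
ES_F = 23; EF_F = 23+11 = 34
ES_G = max(EF_A=4, EF_B=9) = 9; EF_G = 9+12 = 21
ES_H = 23; EF_H = 23+9 = 32
ES_I = 11; EF_I = 11+3 = 14
ES_J = max(EF_A=4, EF_E=37, EF_F=34, EF_G=21, EF_H=32, EF_I=14) = 37; EF_J = 37+7 = 44
Expected project duration μ = 44 weeks. Critical path: B → D → E → J.

Variances on critical path: σ²_B=1.778, σ²_D=2.778, σ²_E=0.111, σ²_J=0.111.
Largest is σ²_D = 2.778.

D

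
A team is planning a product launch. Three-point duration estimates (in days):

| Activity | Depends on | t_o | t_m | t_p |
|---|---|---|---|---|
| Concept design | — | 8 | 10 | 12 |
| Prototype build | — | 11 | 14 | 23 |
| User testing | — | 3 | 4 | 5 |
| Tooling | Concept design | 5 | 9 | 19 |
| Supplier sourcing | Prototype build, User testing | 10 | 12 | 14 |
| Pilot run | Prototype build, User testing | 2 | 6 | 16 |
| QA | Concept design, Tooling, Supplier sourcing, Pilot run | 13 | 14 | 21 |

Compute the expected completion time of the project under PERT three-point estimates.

te_Concept design = (8 + 4·10 + 12)/6 = 60/6 = 10
te_Prototype build = (11 + 4·14 + 23)/6 = 90/6 = 15
te_User testing = (3 + 4·4 + 5)/6 = 24/6 = 4
te_Tooling = (5 + 4·9 + 19)/6 = 60/6 = 10
te_Supplier sourcing = (10 + 4·12 + 14)/6 = 72/6 = 12
te_Pilot run = (2 + 4·6 + 16)/6 = 42/6 = 7
te_QA = (13 + 4·14 + 21)/6 = 90/6 = 15

Forward pass:
ES_Concept design = 0; EF_Concept design = 10
ES_Prototype build = 0; EF_Prototype build = 15
ES_User testing = 0; EF_User testing = 4
ES_Tooling = 10; EF_Tooling = 10+10 = 20
ES_Supplier sourcing = max(EF_Prototype build=15, EF_User testing=4) = 15; EF_Supplier sourcing = 15+12 = 27
ES_Pilot run = max(EF_Prototype build=15, EF_User testing=4) = 15; EF_Pilot run = 15+7 = 22
ES_QA = max(EF_Concept design=10, EF_Tooling=20, EF_Supplier sourcing=27, EF_Pilot run=22) = 27; EF_QA = 27+15 = 42
Expected project duration μ = 42 days. Critical path: Prototype build → Supplier sourcing → QA.

42 days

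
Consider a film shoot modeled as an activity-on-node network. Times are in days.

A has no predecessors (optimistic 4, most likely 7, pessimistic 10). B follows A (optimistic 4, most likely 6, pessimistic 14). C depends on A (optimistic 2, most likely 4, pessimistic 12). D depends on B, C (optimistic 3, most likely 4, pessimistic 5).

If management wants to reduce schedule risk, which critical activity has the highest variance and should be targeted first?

B

te_A = (4 + 4·7 + 10)/6 = 42/6 = 7; σ²_A = ((10−4)/6)² = 1.000
te_B = (4 + 4·6 + 14)/6 = 42/6 = 7; σ²_B = ((14−4)/6)² = 2.778
te_C = (2 + 4·4 + 12)/6 = 30/6 = 5; σ²_C = ((12−2)/6)² = 2.778
te_D = (3 + 4·4 + 5)/6 = 24/6 = 4; σ²_D = ((5−3)/6)² = 0.111

Forward pass:
ES_A = 0; EF_A = 7
ES_B = 7; EF_B = 7+7 = 14
ES_C = 7; EF_C = 7+5 = 12
ES_D = max(EF_B=14, EF_C=12) = 14; EF_D = 14+4 = 18
Expected project duration μ = 18 days. Critical path: A → B → D.

Variances on critical path: σ²_A=1.000, σ²_B=2.778, σ²_D=0.111.
Largest is σ²_B = 2.778.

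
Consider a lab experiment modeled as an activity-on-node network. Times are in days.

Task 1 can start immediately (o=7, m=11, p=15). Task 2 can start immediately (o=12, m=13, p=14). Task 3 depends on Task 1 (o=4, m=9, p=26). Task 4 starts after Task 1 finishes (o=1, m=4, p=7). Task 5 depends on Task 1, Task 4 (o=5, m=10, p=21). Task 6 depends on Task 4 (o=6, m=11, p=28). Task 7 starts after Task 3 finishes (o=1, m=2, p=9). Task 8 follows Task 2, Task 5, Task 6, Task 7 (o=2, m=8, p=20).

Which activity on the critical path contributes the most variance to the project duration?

te_Task 1 = (7 + 4·11 + 15)/6 = 66/6 = 11; σ²_Task 1 = ((15−7)/6)² = 1.778
te_Task 2 = (12 + 4·13 + 14)/6 = 78/6 = 13; σ²_Task 2 = ((14−12)/6)² = 0.111
te_Task 3 = (4 + 4·9 + 26)/6 = 66/6 = 11; σ²_Task 3 = ((26−4)/6)² = 13.444
te_Task 4 = (1 + 4·4 + 7)/6 = 24/6 = 4; σ²_Task 4 = ((7−1)/6)² = 1.000
te_Task 5 = (5 + 4·10 + 21)/6 = 66/6 = 11; σ²_Task 5 = ((21−5)/6)² = 7.111
te_Task 6 = (6 + 4·11 + 28)/6 = 78/6 = 13; σ²_Task 6 = ((28−6)/6)² = 13.444
te_Task 7 = (1 + 4·2 + 9)/6 = 18/6 = 3; σ²_Task 7 = ((9−1)/6)² = 1.778
te_Task 8 = (2 + 4·8 + 20)/6 = 54/6 = 9; σ²_Task 8 = ((20−2)/6)² = 9.000

Forward pass:
ES_Task 1 = 0; EF_Task 1 = 11
ES_Task 2 = 0; EF_Task 2 = 13
ES_Task 3 = 11; EF_Task 3 = 11+11 = 22
ES_Task 4 = 11; EF_Task 4 = 11+4 = 15
ES_Task 5 = max(EF_Task 1=11, EF_Task 4=15) = 15; EF_Task 5 = 15+11 = 26
ES_Task 6 = 15; EF_Task 6 = 15+13 = 28
ES_Task 7 = 22; EF_Task 7 = 22+3 = 25
ES_Task 8 = max(EF_Task 2=13, EF_Task 5=26, EF_Task 6=28, EF_Task 7=25) = 28; EF_Task 8 = 28+9 = 37
Expected project duration μ = 37 days. Critical path: Task 1 → Task 4 → Task 6 → Task 8.

Variances on critical path: σ²_Task 1=1.778, σ²_Task 4=1.000, σ²_Task 6=13.444, σ²_Task 8=9.000.
Largest is σ²_Task 6 = 13.444.

Task 6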